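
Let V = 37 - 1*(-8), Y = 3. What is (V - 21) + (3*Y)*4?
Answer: 60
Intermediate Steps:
V = 45 (V = 37 + 8 = 45)
(V - 21) + (3*Y)*4 = (45 - 21) + (3*3)*4 = 24 + 9*4 = 24 + 36 = 60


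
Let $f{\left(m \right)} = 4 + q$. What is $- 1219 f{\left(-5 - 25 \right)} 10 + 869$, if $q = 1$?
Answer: $-60081$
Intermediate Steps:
$f{\left(m \right)} = 5$ ($f{\left(m \right)} = 4 + 1 = 5$)
$- 1219 f{\left(-5 - 25 \right)} 10 + 869 = - 1219 \cdot 5 \cdot 10 + 869 = \left(-1219\right) 50 + 869 = -60950 + 869 = -60081$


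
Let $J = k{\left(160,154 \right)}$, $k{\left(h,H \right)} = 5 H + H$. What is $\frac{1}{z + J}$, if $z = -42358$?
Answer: $- \frac{1}{41434} \approx -2.4135 \cdot 10^{-5}$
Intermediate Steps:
$k{\left(h,H \right)} = 6 H$
$J = 924$ ($J = 6 \cdot 154 = 924$)
$\frac{1}{z + J} = \frac{1}{-42358 + 924} = \frac{1}{-41434} = - \frac{1}{41434}$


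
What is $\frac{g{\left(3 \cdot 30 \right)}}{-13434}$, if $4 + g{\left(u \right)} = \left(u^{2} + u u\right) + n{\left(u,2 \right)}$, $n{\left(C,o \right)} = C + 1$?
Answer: $- \frac{5429}{4478} \approx -1.2124$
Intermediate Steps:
$n{\left(C,o \right)} = 1 + C$
$g{\left(u \right)} = -3 + u + 2 u^{2}$ ($g{\left(u \right)} = -4 + \left(\left(u^{2} + u u\right) + \left(1 + u\right)\right) = -4 + \left(\left(u^{2} + u^{2}\right) + \left(1 + u\right)\right) = -4 + \left(2 u^{2} + \left(1 + u\right)\right) = -4 + \left(1 + u + 2 u^{2}\right) = -3 + u + 2 u^{2}$)
$\frac{g{\left(3 \cdot 30 \right)}}{-13434} = \frac{-3 + 3 \cdot 30 + 2 \left(3 \cdot 30\right)^{2}}{-13434} = \left(-3 + 90 + 2 \cdot 90^{2}\right) \left(- \frac{1}{13434}\right) = \left(-3 + 90 + 2 \cdot 8100\right) \left(- \frac{1}{13434}\right) = \left(-3 + 90 + 16200\right) \left(- \frac{1}{13434}\right) = 16287 \left(- \frac{1}{13434}\right) = - \frac{5429}{4478}$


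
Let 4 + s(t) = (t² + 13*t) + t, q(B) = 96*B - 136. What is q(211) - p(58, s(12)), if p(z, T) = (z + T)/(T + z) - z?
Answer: 20177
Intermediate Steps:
q(B) = -136 + 96*B
s(t) = -4 + t² + 14*t (s(t) = -4 + ((t² + 13*t) + t) = -4 + (t² + 14*t) = -4 + t² + 14*t)
p(z, T) = 1 - z (p(z, T) = (T + z)/(T + z) - z = 1 - z)
q(211) - p(58, s(12)) = (-136 + 96*211) - (1 - 1*58) = (-136 + 20256) - (1 - 58) = 20120 - 1*(-57) = 20120 + 57 = 20177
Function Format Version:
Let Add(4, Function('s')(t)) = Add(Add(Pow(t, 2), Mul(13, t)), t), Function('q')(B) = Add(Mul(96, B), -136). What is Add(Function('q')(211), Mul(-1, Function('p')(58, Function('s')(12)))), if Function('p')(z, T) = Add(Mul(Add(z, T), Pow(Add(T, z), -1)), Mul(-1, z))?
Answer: 20177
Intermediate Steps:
Function('q')(B) = Add(-136, Mul(96, B))
Function('s')(t) = Add(-4, Pow(t, 2), Mul(14, t)) (Function('s')(t) = Add(-4, Add(Add(Pow(t, 2), Mul(13, t)), t)) = Add(-4, Add(Pow(t, 2), Mul(14, t))) = Add(-4, Pow(t, 2), Mul(14, t)))
Function('p')(z, T) = Add(1, Mul(-1, z)) (Function('p')(z, T) = Add(Mul(Add(T, z), Pow(Add(T, z), -1)), Mul(-1, z)) = Add(1, Mul(-1, z)))
Add(Function('q')(211), Mul(-1, Function('p')(58, Function('s')(12)))) = Add(Add(-136, Mul(96, 211)), Mul(-1, Add(1, Mul(-1, 58)))) = Add(Add(-136, 20256), Mul(-1, Add(1, -58))) = Add(20120, Mul(-1, -57)) = Add(20120, 57) = 20177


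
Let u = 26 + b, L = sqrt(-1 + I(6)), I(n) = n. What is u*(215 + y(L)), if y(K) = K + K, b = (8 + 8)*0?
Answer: 5590 + 52*sqrt(5) ≈ 5706.3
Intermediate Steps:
b = 0 (b = 16*0 = 0)
L = sqrt(5) (L = sqrt(-1 + 6) = sqrt(5) ≈ 2.2361)
u = 26 (u = 26 + 0 = 26)
y(K) = 2*K
u*(215 + y(L)) = 26*(215 + 2*sqrt(5)) = 5590 + 52*sqrt(5)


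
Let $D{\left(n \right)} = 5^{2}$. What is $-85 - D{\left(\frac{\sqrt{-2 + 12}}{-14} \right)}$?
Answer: $-110$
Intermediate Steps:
$D{\left(n \right)} = 25$
$-85 - D{\left(\frac{\sqrt{-2 + 12}}{-14} \right)} = -85 - 25 = -110$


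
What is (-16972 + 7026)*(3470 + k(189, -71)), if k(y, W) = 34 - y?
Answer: -32970990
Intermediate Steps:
(-16972 + 7026)*(3470 + k(189, -71)) = (-16972 + 7026)*(3470 + (34 - 1*189)) = -9946*(3470 + (34 - 189)) = -9946*(3470 - 155) = -9946*3315 = -32970990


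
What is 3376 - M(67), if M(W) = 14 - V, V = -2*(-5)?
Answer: 3372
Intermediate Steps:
V = 10
M(W) = 4 (M(W) = 14 - 1*10 = 14 - 10 = 4)
3376 - M(67) = 3376 - 1*4 = 3376 - 4 = 3372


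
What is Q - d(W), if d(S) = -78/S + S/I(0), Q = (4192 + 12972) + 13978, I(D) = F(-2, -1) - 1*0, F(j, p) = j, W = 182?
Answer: 218634/7 ≈ 31233.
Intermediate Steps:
I(D) = -2 (I(D) = -2 - 1*0 = -2 + 0 = -2)
Q = 31142 (Q = 17164 + 13978 = 31142)
d(S) = -78/S - S/2 (d(S) = -78/S + S/(-2) = -78/S + S*(-1/2) = -78/S - S/2)
Q - d(W) = 31142 - (-78/182 - 1/2*182) = 31142 - (-78*1/182 - 91) = 31142 - (-3/7 - 91) = 31142 - 1*(-640/7) = 31142 + 640/7 = 218634/7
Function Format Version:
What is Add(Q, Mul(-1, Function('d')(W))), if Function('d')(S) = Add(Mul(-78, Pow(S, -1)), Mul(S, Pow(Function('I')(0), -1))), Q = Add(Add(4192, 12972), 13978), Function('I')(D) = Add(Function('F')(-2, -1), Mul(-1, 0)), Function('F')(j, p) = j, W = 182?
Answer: Rational(218634, 7) ≈ 31233.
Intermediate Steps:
Function('I')(D) = -2 (Function('I')(D) = Add(-2, Mul(-1, 0)) = Add(-2, 0) = -2)
Q = 31142 (Q = Add(17164, 13978) = 31142)
Function('d')(S) = Add(Mul(-78, Pow(S, -1)), Mul(Rational(-1, 2), S)) (Function('d')(S) = Add(Mul(-78, Pow(S, -1)), Mul(S, Pow(-2, -1))) = Add(Mul(-78, Pow(S, -1)), Mul(S, Rational(-1, 2))) = Add(Mul(-78, Pow(S, -1)), Mul(Rational(-1, 2), S)))
Add(Q, Mul(-1, Function('d')(W))) = Add(31142, Mul(-1, Add(Mul(-78, Pow(182, -1)), Mul(Rational(-1, 2), 182)))) = Add(31142, Mul(-1, Add(Mul(-78, Rational(1, 182)), -91))) = Add(31142, Mul(-1, Add(Rational(-3, 7), -91))) = Add(31142, Mul(-1, Rational(-640, 7))) = Add(31142, Rational(640, 7)) = Rational(218634, 7)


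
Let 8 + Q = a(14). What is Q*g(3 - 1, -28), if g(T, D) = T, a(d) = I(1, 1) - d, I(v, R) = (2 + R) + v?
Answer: -36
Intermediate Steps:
I(v, R) = 2 + R + v
a(d) = 4 - d (a(d) = (2 + 1 + 1) - d = 4 - d)
Q = -18 (Q = -8 + (4 - 1*14) = -8 + (4 - 14) = -8 - 10 = -18)
Q*g(3 - 1, -28) = -18*(3 - 1) = -18*2 = -36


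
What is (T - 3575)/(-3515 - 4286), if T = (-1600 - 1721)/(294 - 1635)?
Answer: 532306/1162349 ≈ 0.45796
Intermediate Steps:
T = 369/149 (T = -3321/(-1341) = -3321*(-1/1341) = 369/149 ≈ 2.4765)
(T - 3575)/(-3515 - 4286) = (369/149 - 3575)/(-3515 - 4286) = -532306/149/(-7801) = -532306/149*(-1/7801) = 532306/1162349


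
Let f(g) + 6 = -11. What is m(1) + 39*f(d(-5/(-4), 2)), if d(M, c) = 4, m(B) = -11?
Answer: -674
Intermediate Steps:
f(g) = -17 (f(g) = -6 - 11 = -17)
m(1) + 39*f(d(-5/(-4), 2)) = -11 + 39*(-17) = -11 - 663 = -674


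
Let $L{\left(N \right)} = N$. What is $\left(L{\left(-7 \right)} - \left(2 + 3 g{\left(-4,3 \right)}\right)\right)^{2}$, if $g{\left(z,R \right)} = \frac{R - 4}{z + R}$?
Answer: $144$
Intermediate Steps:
$g{\left(z,R \right)} = \frac{-4 + R}{R + z}$
$\left(L{\left(-7 \right)} - \left(2 + 3 g{\left(-4,3 \right)}\right)\right)^{2} = \left(-7 - \left(2 + 3 \frac{-4 + 3}{3 - 4}\right)\right)^{2} = \left(-7 - \left(2 + 3 \frac{1}{-1} \left(-1\right)\right)\right)^{2} = \left(-7 - \left(2 + 3 \left(\left(-1\right) \left(-1\right)\right)\right)\right)^{2} = \left(-7 - 5\right)^{2} = \left(-12\right)^{2} = 144$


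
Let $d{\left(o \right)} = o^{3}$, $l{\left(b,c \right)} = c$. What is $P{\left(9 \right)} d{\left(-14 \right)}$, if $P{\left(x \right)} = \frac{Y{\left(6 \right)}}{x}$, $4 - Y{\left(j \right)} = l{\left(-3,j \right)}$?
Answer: $\frac{5488}{9} \approx 609.78$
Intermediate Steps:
$Y{\left(j \right)} = 4 - j$
$P{\left(x \right)} = - \frac{2}{x}$ ($P{\left(x \right)} = \frac{4 - 6}{x} = - \frac{2}{x}$)
$P{\left(9 \right)} d{\left(-14 \right)} = - \frac{2}{9} \left(-14\right)^{3} = \left(-2\right) \frac{1}{9} \left(-2744\right) = \left(- \frac{2}{9}\right) \left(-2744\right) = \frac{5488}{9}$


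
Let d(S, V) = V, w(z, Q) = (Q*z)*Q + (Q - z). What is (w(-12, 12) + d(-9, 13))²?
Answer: 2859481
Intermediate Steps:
w(z, Q) = Q - z + z*Q² (w(z, Q) = z*Q² + (Q - z) = Q - z + z*Q²)
(w(-12, 12) + d(-9, 13))² = ((12 - 1*(-12) - 12*12²) + 13)² = ((12 + 12 - 12*144) + 13)² = ((12 + 12 - 1728) + 13)² = (-1704 + 13)² = (-1691)² = 2859481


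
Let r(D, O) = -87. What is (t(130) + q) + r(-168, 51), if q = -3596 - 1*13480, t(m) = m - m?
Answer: -17163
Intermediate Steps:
t(m) = 0
q = -17076 (q = -3596 - 13480 = -17076)
(t(130) + q) + r(-168, 51) = (0 - 17076) - 87 = -17076 - 87 = -17163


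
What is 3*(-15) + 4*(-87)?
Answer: -393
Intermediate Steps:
3*(-15) + 4*(-87) = -45 - 348 = -393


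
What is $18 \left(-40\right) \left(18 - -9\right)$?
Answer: $-19440$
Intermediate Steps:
$18 \left(-40\right) \left(18 - -9\right) = - 720 \left(18 + 9\right) = \left(-720\right) 27 = -19440$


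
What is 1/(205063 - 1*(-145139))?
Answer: 1/350202 ≈ 2.8555e-6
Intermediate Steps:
1/(205063 - 1*(-145139)) = 1/(205063 + 145139) = 1/350202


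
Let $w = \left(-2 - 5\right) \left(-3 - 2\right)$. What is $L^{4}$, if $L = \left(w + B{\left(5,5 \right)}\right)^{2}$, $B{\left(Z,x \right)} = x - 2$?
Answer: $4347792138496$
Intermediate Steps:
$B{\left(Z,x \right)} = -2 + x$
$w = 35$ ($w = \left(-7\right) \left(-5\right) = 35$)
$L = 1444$ ($L = \left(35 + \left(-2 + 5\right)\right)^{2} = \left(35 + 3\right)^{2} = 38^{2} = 1444$)
$L^{4} = 1444^{4} = 4347792138496$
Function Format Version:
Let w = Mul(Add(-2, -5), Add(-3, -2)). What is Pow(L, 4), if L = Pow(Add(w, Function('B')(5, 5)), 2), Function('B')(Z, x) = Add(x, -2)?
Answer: 4347792138496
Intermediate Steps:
Function('B')(Z, x) = Add(-2, x)
w = 35 (w = Mul(-7, -5) = 35)
L = 1444 (L = Pow(Add(35, Add(-2, 5)), 2) = Pow(Add(35, 3), 2) = Pow(38, 2) = 1444)
Pow(L, 4) = Pow(1444, 4) = 4347792138496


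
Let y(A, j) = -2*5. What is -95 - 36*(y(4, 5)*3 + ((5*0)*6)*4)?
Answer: 985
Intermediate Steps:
y(A, j) = -10
-95 - 36*(y(4, 5)*3 + ((5*0)*6)*4) = -95 - 36*(-10*3 + ((5*0)*6)*4) = -95 - 36*(-30 + (0*6)*4) = -95 - 36*(-30 + 0*4) = -95 - 36*(-30 + 0) = -95 - 36*(-30) = -95 + 1080 = 985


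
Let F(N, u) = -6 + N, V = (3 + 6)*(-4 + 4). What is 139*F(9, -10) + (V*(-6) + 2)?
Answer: 419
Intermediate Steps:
V = 0 (V = 9*0 = 0)
139*F(9, -10) + (V*(-6) + 2) = 139*(-6 + 9) + (0*(-6) + 2) = 139*3 + (0 + 2) = 417 + 2 = 419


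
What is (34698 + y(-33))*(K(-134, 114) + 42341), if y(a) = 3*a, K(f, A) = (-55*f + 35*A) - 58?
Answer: 1855994157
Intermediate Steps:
K(f, A) = -58 - 55*f + 35*A
(34698 + y(-33))*(K(-134, 114) + 42341) = (34698 + 3*(-33))*((-58 - 55*(-134) + 35*114) + 42341) = (34698 - 99)*((-58 + 7370 + 3990) + 42341) = 34599*(11302 + 42341) = 34599*53643 = 1855994157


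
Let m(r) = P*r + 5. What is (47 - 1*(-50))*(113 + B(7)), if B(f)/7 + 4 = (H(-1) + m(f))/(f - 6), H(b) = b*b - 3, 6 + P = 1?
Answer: -13483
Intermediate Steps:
P = -5 (P = -6 + 1 = -5)
m(r) = 5 - 5*r (m(r) = -5*r + 5 = 5 - 5*r)
H(b) = -3 + b**2 (H(b) = b**2 - 3 = -3 + b**2)
B(f) = -28 + 7*(3 - 5*f)/(-6 + f) (B(f) = -28 + 7*(((-3 + (-1)**2) + (5 - 5*f))/(f - 6)) = -28 + 7*(((-3 + 1) + (5 - 5*f))/(-6 + f)) = -28 + 7*((-2 + (5 - 5*f))/(-6 + f)) = -28 + 7*((3 - 5*f)/(-6 + f)) = -28 + 7*(3 - 5*f)/(-6 + f))
(47 - 1*(-50))*(113 + B(7)) = (47 - 1*(-50))*(113 + 63*(3 - 1*7)/(-6 + 7)) = (47 + 50)*(113 + 63*(3 - 7)/1) = 97*(113 + 63*1*(-4)) = 97*(113 - 252) = 97*(-139) = -13483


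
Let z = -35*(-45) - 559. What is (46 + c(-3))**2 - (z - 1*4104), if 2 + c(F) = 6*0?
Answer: 5024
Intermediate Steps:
c(F) = -2 (c(F) = -2 + 6*0 = -2 + 0 = -2)
z = 1016 (z = 1575 - 559 = 1016)
(46 + c(-3))**2 - (z - 1*4104) = (46 - 2)**2 - (1016 - 1*4104) = 44**2 - (1016 - 4104) = 1936 - 1*(-3088) = 1936 + 3088 = 5024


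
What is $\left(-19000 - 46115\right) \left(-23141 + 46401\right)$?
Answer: $-1514574900$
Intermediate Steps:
$\left(-19000 - 46115\right) \left(-23141 + 46401\right) = \left(-65115\right) 23260 = -1514574900$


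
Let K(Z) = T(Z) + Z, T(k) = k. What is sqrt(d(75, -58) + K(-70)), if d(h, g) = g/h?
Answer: I*sqrt(31674)/15 ≈ 11.865*I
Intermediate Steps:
K(Z) = 2*Z (K(Z) = Z + Z = 2*Z)
sqrt(d(75, -58) + K(-70)) = sqrt(-58/75 + 2*(-70)) = sqrt(-58*1/75 - 140) = sqrt(-58/75 - 140) = sqrt(-10558/75) = I*sqrt(31674)/15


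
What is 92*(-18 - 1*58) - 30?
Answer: -7022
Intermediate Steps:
92*(-18 - 1*58) - 30 = 92*(-18 - 58) - 30 = 92*(-76) - 30 = -6992 - 30 = -7022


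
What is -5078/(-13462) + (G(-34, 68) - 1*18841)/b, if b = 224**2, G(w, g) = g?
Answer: 1035801/337734656 ≈ 0.0030669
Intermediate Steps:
b = 50176
-5078/(-13462) + (G(-34, 68) - 1*18841)/b = -5078/(-13462) + (68 - 1*18841)/50176 = -5078*(-1/13462) + (68 - 18841)*(1/50176) = 2539/6731 - 18773*1/50176 = 2539/6731 - 18773/50176 = 1035801/337734656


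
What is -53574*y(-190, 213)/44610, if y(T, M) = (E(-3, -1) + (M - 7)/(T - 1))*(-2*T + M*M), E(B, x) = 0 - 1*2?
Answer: 240193778748/1420085 ≈ 1.6914e+5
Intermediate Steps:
E(B, x) = -2 (E(B, x) = 0 - 2 = -2)
y(T, M) = (-2 + (-7 + M)/(-1 + T))*(M² - 2*T) (y(T, M) = (-2 + (M - 7)/(T - 1))*(-2*T + M*M) = (-2 + (-7 + M)/(-1 + T))*(-2*T + M²) = (-2 + (-7 + M)/(-1 + T))*(M² - 2*T))
-53574*y(-190, 213)/44610 = -53574*(213³ - 5*213² + 4*(-190)² + 10*(-190) - 2*213*(-190) - 2*(-190)*213²)/(44610*(-1 - 190)) = -53574/(44610/(((9663597 - 5*45369 + 4*36100 - 1900 + 80940 - 2*(-190)*45369)/(-191)))) = -53574/(44610/((-(9663597 - 226845 + 144400 - 1900 + 80940 + 17240220)/191))) = -53574/(44610/((-1/191*26900412))) = -53574/(44610/(-26900412/191)) = -53574/(44610*(-191/26900412)) = -53574/(-1420085/4483402) = -53574*(-4483402/1420085) = 240193778748/1420085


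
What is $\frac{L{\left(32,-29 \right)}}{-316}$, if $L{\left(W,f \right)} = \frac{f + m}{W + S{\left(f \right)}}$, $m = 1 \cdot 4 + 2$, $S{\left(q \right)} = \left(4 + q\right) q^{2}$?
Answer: $- \frac{23}{6633788} \approx -3.4671 \cdot 10^{-6}$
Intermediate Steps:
$S{\left(q \right)} = q^{2} \left(4 + q\right)$
$m = 6$ ($m = 4 + 2 = 6$)
$L{\left(W,f \right)} = \frac{6 + f}{W + f^{2} \left(4 + f\right)}$ ($L{\left(W,f \right)} = \frac{f + 6}{W + f^{2} \left(4 + f\right)} = \frac{6 + f}{W + f^{2} \left(4 + f\right)}$)
$\frac{L{\left(32,-29 \right)}}{-316} = \frac{\frac{1}{32 + \left(-29\right)^{2} \left(4 - 29\right)} \left(6 - 29\right)}{-316} = \frac{1}{32 + 841 \left(-25\right)} \left(-23\right) \left(- \frac{1}{316}\right) = \frac{1}{32 - 21025} \left(-23\right) \left(- \frac{1}{316}\right) = \frac{1}{-20993} \left(-23\right) \left(- \frac{1}{316}\right) = \left(- \frac{1}{20993}\right) \left(-23\right) \left(- \frac{1}{316}\right) = \frac{23}{20993} \left(- \frac{1}{316}\right) = - \frac{23}{6633788}$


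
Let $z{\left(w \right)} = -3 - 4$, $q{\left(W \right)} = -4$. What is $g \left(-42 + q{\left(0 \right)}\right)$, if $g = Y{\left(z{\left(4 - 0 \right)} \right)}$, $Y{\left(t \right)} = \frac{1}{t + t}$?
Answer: $\frac{23}{7} \approx 3.2857$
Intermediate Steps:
$z{\left(w \right)} = -7$
$Y{\left(t \right)} = \frac{1}{2 t}$
$g = - \frac{1}{14}$ ($g = \frac{1}{2 \left(-7\right)} = \frac{1}{2} \left(- \frac{1}{7}\right) = - \frac{1}{14} \approx -0.071429$)
$g \left(-42 + q{\left(0 \right)}\right) = - \frac{-42 - 4}{14} = \left(- \frac{1}{14}\right) \left(-46\right) = \frac{23}{7}$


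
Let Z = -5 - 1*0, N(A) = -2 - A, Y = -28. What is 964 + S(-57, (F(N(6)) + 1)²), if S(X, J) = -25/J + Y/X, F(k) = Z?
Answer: 878191/912 ≈ 962.93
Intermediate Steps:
Z = -5 (Z = -5 + 0 = -5)
F(k) = -5
S(X, J) = -28/X - 25/J (S(X, J) = -25/J - 28/X = -28/X - 25/J)
964 + S(-57, (F(N(6)) + 1)²) = 964 + (-28/(-57) - 25/(-5 + 1)²) = 964 + (-28*(-1/57) - 25/((-4)²)) = 964 + (28/57 - 25/16) = 964 - 977/912 = 878191/912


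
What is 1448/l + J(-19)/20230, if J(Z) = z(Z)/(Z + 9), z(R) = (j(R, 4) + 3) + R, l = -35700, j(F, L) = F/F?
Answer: -24571/606900 ≈ -0.040486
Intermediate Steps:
j(F, L) = 1
z(R) = 4 + R (z(R) = (1 + 3) + R = 4 + R)
J(Z) = (4 + Z)/(9 + Z) (J(Z) = (4 + Z)/(Z + 9) = (4 + Z)/(9 + Z))
1448/l + J(-19)/20230 = 1448/(-35700) + ((4 - 19)/(9 - 19))/20230 = 1448*(-1/35700) + (-15/(-10))*(1/20230) = -362/8925 - 1/10*(-15)*(1/20230) = -362/8925 + (3/2)*(1/20230) = -362/8925 + 3/40460 = -24571/606900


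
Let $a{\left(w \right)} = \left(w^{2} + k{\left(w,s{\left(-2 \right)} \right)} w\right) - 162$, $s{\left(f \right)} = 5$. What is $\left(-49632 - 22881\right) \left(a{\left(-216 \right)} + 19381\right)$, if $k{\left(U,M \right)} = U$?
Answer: $-8159960403$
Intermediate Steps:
$a{\left(w \right)} = -162 + 2 w^{2}$ ($a{\left(w \right)} = \left(w^{2} + w w\right) - 162 = \left(w^{2} + w^{2}\right) - 162 = 2 w^{2} - 162 = -162 + 2 w^{2}$)
$\left(-49632 - 22881\right) \left(a{\left(-216 \right)} + 19381\right) = \left(-49632 - 22881\right) \left(\left(-162 + 2 \left(-216\right)^{2}\right) + 19381\right) = - 72513 \left(\left(-162 + 2 \cdot 46656\right) + 19381\right) = - 72513 \left(\left(-162 + 93312\right) + 19381\right) = - 72513 \left(93150 + 19381\right) = \left(-72513\right) 112531 = -8159960403$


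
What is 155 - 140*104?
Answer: -14405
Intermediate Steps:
155 - 140*104 = 155 - 14560 = -14405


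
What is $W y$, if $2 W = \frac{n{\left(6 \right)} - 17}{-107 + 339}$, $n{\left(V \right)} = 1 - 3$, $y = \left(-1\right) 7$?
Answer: $\frac{133}{464} \approx 0.28664$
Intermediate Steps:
$y = -7$
$n{\left(V \right)} = -2$
$W = - \frac{19}{464}$ ($W = \frac{\left(-2 - 17\right) \frac{1}{-107 + 339}}{2} = \frac{\left(-19\right) \frac{1}{232}}{2} = \frac{1}{2} \left(- \frac{19}{232}\right) = - \frac{19}{464} \approx -0.040948$)
$W y = \left(- \frac{19}{464}\right) \left(-7\right) = \frac{133}{464}$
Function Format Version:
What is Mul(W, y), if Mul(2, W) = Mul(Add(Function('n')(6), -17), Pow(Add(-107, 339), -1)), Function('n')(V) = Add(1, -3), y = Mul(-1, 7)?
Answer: Rational(133, 464) ≈ 0.28664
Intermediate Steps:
y = -7
Function('n')(V) = -2
W = Rational(-19, 464) (W = Mul(Rational(1, 2), Mul(Add(-2, -17), Pow(Add(-107, 339), -1))) = Mul(Rational(1, 2), Mul(-19, Pow(232, -1))) = Mul(Rational(1, 2), Mul(-19, Rational(1, 232))) = Mul(Rational(1, 2), Rational(-19, 232)) = Rational(-19, 464) ≈ -0.040948)
Mul(W, y) = Mul(Rational(-19, 464), -7) = Rational(133, 464)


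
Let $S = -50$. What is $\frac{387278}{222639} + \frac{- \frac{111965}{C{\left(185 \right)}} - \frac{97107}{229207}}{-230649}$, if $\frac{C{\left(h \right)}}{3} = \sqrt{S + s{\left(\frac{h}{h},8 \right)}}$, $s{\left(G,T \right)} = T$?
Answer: $\frac{6824667285703909}{3923371571200059} - \frac{15995 i \sqrt{42}}{4151682} \approx 1.7395 - 0.024968 i$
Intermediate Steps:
$C{\left(h \right)} = 3 i \sqrt{42}$ ($C{\left(h \right)} = 3 \sqrt{-50 + 8} = 3 \sqrt{-42} = 3 i \sqrt{42}$)
$\frac{387278}{222639} + \frac{- \frac{111965}{C{\left(185 \right)}} - \frac{97107}{229207}}{-230649} = \frac{387278}{222639} + \frac{- \frac{111965}{3 i \sqrt{42}} - \frac{97107}{229207}}{-230649} = 387278 \cdot \frac{1}{222639} + \left(- 111965 \left(- \frac{i \sqrt{42}}{126}\right) - \frac{97107}{229207}\right) \left(- \frac{1}{230649}\right) = \frac{387278}{222639} + \left(\frac{15995 i \sqrt{42}}{18} - \frac{97107}{229207}\right) \left(- \frac{1}{230649}\right) = \frac{387278}{222639} + \left(- \frac{97107}{229207} + \frac{15995 i \sqrt{42}}{18}\right) \left(- \frac{1}{230649}\right) = \frac{387278}{222639} + \left(\frac{32369}{17622121781} - \frac{15995 i \sqrt{42}}{4151682}\right) = \frac{6824667285703909}{3923371571200059} - \frac{15995 i \sqrt{42}}{4151682}$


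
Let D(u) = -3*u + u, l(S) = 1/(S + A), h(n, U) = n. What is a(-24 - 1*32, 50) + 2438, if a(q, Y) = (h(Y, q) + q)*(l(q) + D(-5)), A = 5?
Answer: 40428/17 ≈ 2378.1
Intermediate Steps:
l(S) = 1/(5 + S) (l(S) = 1/(S + 5) = 1/(5 + S))
D(u) = -2*u
a(q, Y) = (10 + 1/(5 + q))*(Y + q) (a(q, Y) = (Y + q)*(1/(5 + q) - 2*(-5)) = (Y + q)*(1/(5 + q) + 10) = (Y + q)*(10 + 1/(5 + q)) = (10 + 1/(5 + q))*(Y + q))
a(-24 - 1*32, 50) + 2438 = (50 + (-24 - 1*32) + 10*(5 + (-24 - 1*32))*(50 + (-24 - 1*32)))/(5 + (-24 - 1*32)) + 2438 = (50 + (-24 - 32) + 10*(5 + (-24 - 32))*(50 + (-24 - 32)))/(5 + (-24 - 32)) + 2438 = (50 - 56 + 10*(5 - 56)*(50 - 56))/(5 - 56) + 2438 = (50 - 56 + 10*(-51)*(-6))/(-51) + 2438 = -(50 - 56 + 3060)/51 + 2438 = -1/51*3054 + 2438 = -1018/17 + 2438 = 40428/17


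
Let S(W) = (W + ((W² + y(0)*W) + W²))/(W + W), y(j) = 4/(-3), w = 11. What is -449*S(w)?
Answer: -29185/6 ≈ -4864.2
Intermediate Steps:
y(j) = -4/3 (y(j) = 4*(-⅓) = -4/3)
S(W) = (2*W² - W/3)/(2*W) (S(W) = (W + ((W² - 4*W/3) + W²))/(W + W) = (W + (2*W² - 4*W/3))/((2*W)) = (2*W² - W/3)*(1/(2*W)) = (2*W² - W/3)/(2*W))
-449*S(w) = -449*(-⅙ + 11) = -449*65/6 = -29185/6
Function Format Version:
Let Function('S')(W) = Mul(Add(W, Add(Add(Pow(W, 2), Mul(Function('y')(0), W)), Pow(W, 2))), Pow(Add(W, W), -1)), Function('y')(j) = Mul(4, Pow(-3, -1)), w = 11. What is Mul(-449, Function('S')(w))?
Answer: Rational(-29185, 6) ≈ -4864.2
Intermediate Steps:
Function('y')(j) = Rational(-4, 3) (Function('y')(j) = Mul(4, Rational(-1, 3)) = Rational(-4, 3))
Function('S')(W) = Mul(Rational(1, 2), Pow(W, -1), Add(Mul(2, Pow(W, 2)), Mul(Rational(-1, 3), W))) (Function('S')(W) = Mul(Add(W, Add(Add(Pow(W, 2), Mul(Rational(-4, 3), W)), Pow(W, 2))), Pow(Add(W, W), -1)) = Mul(Add(W, Add(Mul(2, Pow(W, 2)), Mul(Rational(-4, 3), W))), Pow(Mul(2, W), -1)) = Mul(Add(Mul(2, Pow(W, 2)), Mul(Rational(-1, 3), W)), Mul(Rational(1, 2), Pow(W, -1))) = Mul(Rational(1, 2), Pow(W, -1), Add(Mul(2, Pow(W, 2)), Mul(Rational(-1, 3), W))))
Mul(-449, Function('S')(w)) = Mul(-449, Add(Rational(-1, 6), 11)) = Mul(-449, Rational(65, 6)) = Rational(-29185, 6)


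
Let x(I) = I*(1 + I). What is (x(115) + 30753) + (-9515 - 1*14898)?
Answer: 19680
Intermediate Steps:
(x(115) + 30753) + (-9515 - 1*14898) = (115*(1 + 115) + 30753) + (-9515 - 1*14898) = (115*116 + 30753) + (-9515 - 14898) = (13340 + 30753) - 24413 = 44093 - 24413 = 19680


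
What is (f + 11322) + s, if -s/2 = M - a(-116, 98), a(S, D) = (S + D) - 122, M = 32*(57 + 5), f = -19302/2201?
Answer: 15550572/2201 ≈ 7065.2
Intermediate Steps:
f = -19302/2201 (f = -19302*1/2201 = -19302/2201 ≈ -8.7697)
M = 1984 (M = 32*62 = 1984)
a(S, D) = -122 + D + S (a(S, D) = (D + S) - 122 = -122 + D + S)
s = -4248 (s = -2*(1984 - (-122 + 98 - 116)) = -2*(1984 - 1*(-140)) = -2*(1984 + 140) = -2*2124 = -4248)
(f + 11322) + s = (-19302/2201 + 11322) - 4248 = 24900420/2201 - 4248 = 15550572/2201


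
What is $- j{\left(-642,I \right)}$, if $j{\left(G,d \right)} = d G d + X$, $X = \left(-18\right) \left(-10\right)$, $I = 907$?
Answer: $528140478$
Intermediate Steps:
$X = 180$
$j{\left(G,d \right)} = 180 + G d^{2}$ ($j{\left(G,d \right)} = d G d + 180 = G d d + 180 = G d^{2} + 180 = 180 + G d^{2}$)
$- j{\left(-642,I \right)} = - (180 - 642 \cdot 907^{2}) = - (180 - 528140658) = \left(-1\right) \left(-528140478\right) = 528140478$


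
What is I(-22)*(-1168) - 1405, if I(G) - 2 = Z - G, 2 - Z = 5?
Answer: -25933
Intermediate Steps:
Z = -3 (Z = 2 - 1*5 = 2 - 5 = -3)
I(G) = -1 - G (I(G) = 2 + (-3 - G) = -1 - G)
I(-22)*(-1168) - 1405 = (-1 - 1*(-22))*(-1168) - 1405 = (-1 + 22)*(-1168) - 1405 = 21*(-1168) - 1405 = -24528 - 1405 = -25933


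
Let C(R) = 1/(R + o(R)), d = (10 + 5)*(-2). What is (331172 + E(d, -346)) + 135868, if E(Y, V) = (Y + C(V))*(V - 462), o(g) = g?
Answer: 84991642/173 ≈ 4.9128e+5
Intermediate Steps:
d = -30 (d = 15*(-2) = -30)
C(R) = 1/(2*R) (C(R) = 1/(R + R) = 1/(2*R))
E(Y, V) = (-462 + V)*(Y + 1/(2*V)) (E(Y, V) = (Y + 1/(2*V))*(V - 462) = (Y + 1/(2*V))*(-462 + V) = (-462 + V)*(Y + 1/(2*V)))
(331172 + E(d, -346)) + 135868 = (331172 + (½ - 462*(-30) - 231/(-346) - 346*(-30))) + 135868 = (331172 + (½ + 13860 - 231*(-1/346) + 10380)) + 135868 = (331172 + (½ + 13860 + 231/346 + 10380)) + 135868 = (331172 + 4193722/173) + 135868 = 61486478/173 + 135868 = 84991642/173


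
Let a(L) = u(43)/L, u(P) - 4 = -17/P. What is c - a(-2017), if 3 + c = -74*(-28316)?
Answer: 181734489666/86731 ≈ 2.0954e+6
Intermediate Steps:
c = 2095381 (c = -3 - 74*(-28316) = -3 + 2095384 = 2095381)
u(P) = 4 - 17/P
a(L) = 155/(43*L) (a(L) = (4 - 17/43)/L = 155/(43*L))
c - a(-2017) = 2095381 - 155/(43*(-2017)) = 2095381 - 155*(-1)/(43*2017) = 2095381 - 1*(-155/86731) = 2095381 + 155/86731 = 181734489666/86731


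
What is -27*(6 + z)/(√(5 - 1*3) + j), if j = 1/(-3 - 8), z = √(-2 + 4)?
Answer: -8316/241 - 19899*√2/241 ≈ -151.28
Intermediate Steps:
z = √2 ≈ 1.4142
j = -1/11 (j = 1/(-11) = -1/11 ≈ -0.090909)
-27*(6 + z)/(√(5 - 1*3) + j) = -27*(6 + √2)/(√(5 - 1*3) - 1/11) = -27*(6 + √2)/(√(5 - 3) - 1/11) = -27*(6 + √2)/(√2 - 1/11) = -27*(6 + √2)/(-1/11 + √2)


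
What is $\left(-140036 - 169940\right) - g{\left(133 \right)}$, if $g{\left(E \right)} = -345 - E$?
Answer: $-309498$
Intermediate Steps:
$\left(-140036 - 169940\right) - g{\left(133 \right)} = \left(-140036 - 169940\right) - \left(-345 - 133\right) = -309976 - -478 = -309976 + 478 = -309498$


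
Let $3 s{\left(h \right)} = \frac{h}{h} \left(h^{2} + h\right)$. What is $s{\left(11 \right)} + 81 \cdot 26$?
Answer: $2150$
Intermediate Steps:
$s{\left(h \right)} = \frac{h}{3} + \frac{h^{2}}{3}$ ($s{\left(h \right)} = \frac{\frac{h}{h} \left(h^{2} + h\right)}{3} = \frac{1 \left(h + h^{2}\right)}{3} = \frac{h + h^{2}}{3} = \frac{h}{3} + \frac{h^{2}}{3}$)
$s{\left(11 \right)} + 81 \cdot 26 = \frac{1}{3} \cdot 11 \left(1 + 11\right) + 81 \cdot 26 = \frac{1}{3} \cdot 11 \cdot 12 + 2106 = 44 + 2106 = 2150$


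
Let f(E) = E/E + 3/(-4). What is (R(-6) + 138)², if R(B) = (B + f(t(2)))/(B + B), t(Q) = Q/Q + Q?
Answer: 44182609/2304 ≈ 19176.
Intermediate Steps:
t(Q) = 1 + Q
f(E) = ¼ (f(E) = 1 + 3*(-¼) = 1 - ¾ = ¼)
R(B) = (¼ + B)/(2*B) (R(B) = (B + ¼)/(B + B) = (¼ + B)/((2*B)) = (¼ + B)*(1/(2*B)) = (¼ + B)/(2*B))
(R(-6) + 138)² = ((⅛)*(1 + 4*(-6))/(-6) + 138)² = ((⅛)*(-⅙)*(1 - 24) + 138)² = ((⅛)*(-⅙)*(-23) + 138)² = (23/48 + 138)² = (6647/48)² = 44182609/2304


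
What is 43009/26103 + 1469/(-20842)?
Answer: 858048271/544038726 ≈ 1.5772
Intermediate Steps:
43009/26103 + 1469/(-20842) = 43009*(1/26103) + 1469*(-1/20842) = 43009/26103 - 1469/20842 = 858048271/544038726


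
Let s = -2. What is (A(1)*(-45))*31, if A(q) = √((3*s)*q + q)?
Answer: -1395*I*√5 ≈ -3119.3*I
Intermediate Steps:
A(q) = √5*√(-q) (A(q) = √((3*(-2))*q + q) = √(-6*q + q) = √(-5*q) = √5*√(-q))
(A(1)*(-45))*31 = ((√5*√(-1*1))*(-45))*31 = ((√5*√(-1))*(-45))*31 = ((√5*I)*(-45))*31 = ((I*√5)*(-45))*31 = -45*I*√5*31 = -1395*I*√5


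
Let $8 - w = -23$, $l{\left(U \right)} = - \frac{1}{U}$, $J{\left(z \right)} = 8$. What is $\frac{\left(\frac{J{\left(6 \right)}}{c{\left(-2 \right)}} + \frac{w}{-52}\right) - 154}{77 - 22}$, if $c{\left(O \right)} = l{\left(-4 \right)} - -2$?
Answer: $- \frac{70687}{25740} \approx -2.7462$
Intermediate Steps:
$c{\left(O \right)} = \frac{9}{4}$ ($c{\left(O \right)} = - \frac{1}{-4} - -2 = \left(-1\right) \left(- \frac{1}{4}\right) + 2 = \frac{1}{4} + 2 = \frac{9}{4}$)
$w = 31$ ($w = 8 - -23 = 8 + 23 = 31$)
$\frac{\left(\frac{J{\left(6 \right)}}{c{\left(-2 \right)}} + \frac{w}{-52}\right) - 154}{77 - 22} = \frac{\left(\frac{8}{\frac{9}{4}} + \frac{31}{-52}\right) - 154}{77 - 22} = \frac{\left(8 \cdot \frac{4}{9} + 31 \left(- \frac{1}{52}\right)\right) - 154}{55} = \frac{\left(\frac{32}{9} - \frac{31}{52}\right) - 154}{55} = \frac{\frac{1385}{468} - 154}{55} = \frac{1}{55} \left(- \frac{70687}{468}\right) = - \frac{70687}{25740}$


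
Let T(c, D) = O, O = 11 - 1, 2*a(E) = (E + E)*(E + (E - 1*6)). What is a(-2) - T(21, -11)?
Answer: 10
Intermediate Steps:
a(E) = E*(-6 + 2*E) (a(E) = ((E + E)*(E + (E - 1*6)))/2 = ((2*E)*(E + (E - 6)))/2 = ((2*E)*(E + (-6 + E)))/2 = ((2*E)*(-6 + 2*E))/2 = (2*E*(-6 + 2*E))/2 = E*(-6 + 2*E))
O = 10
T(c, D) = 10
a(-2) - T(21, -11) = 2*(-2)*(-3 - 2) - 1*10 = 2*(-2)*(-5) - 10 = 20 - 10 = 10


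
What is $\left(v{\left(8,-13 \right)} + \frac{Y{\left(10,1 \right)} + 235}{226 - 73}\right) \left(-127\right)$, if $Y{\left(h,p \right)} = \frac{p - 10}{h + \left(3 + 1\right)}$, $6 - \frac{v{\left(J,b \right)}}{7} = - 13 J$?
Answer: $- \frac{12346051}{126} \approx -97985.0$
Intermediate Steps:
$v{\left(J,b \right)} = 42 + 91 J$ ($v{\left(J,b \right)} = 42 - 7 \left(- 13 J\right) = 42 + 91 J$)
$Y{\left(h,p \right)} = \frac{-10 + p}{4 + h}$ ($Y{\left(h,p \right)} = \frac{-10 + p}{h + 4} = \frac{-10 + p}{4 + h}$)
$\left(v{\left(8,-13 \right)} + \frac{Y{\left(10,1 \right)} + 235}{226 - 73}\right) \left(-127\right) = \left(\left(42 + 91 \cdot 8\right) + \frac{\frac{-10 + 1}{4 + 10} + 235}{226 - 73}\right) \left(-127\right) = \left(\left(42 + 728\right) + \frac{\frac{1}{14} \left(-9\right) + 235}{153}\right) \left(-127\right) = \left(770 + \left(\frac{1}{14} \left(-9\right) + 235\right) \frac{1}{153}\right) \left(-127\right) = \left(770 + \left(- \frac{9}{14} + 235\right) \frac{1}{153}\right) \left(-127\right) = \left(770 + \frac{3281}{14} \cdot \frac{1}{153}\right) \left(-127\right) = \left(770 + \frac{193}{126}\right) \left(-127\right) = \frac{97213}{126} \left(-127\right) = - \frac{12346051}{126}$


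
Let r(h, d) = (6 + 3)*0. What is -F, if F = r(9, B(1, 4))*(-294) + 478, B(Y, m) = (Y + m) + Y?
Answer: -478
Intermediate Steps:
B(Y, m) = m + 2*Y
r(h, d) = 0 (r(h, d) = 9*0 = 0)
F = 478 (F = 0*(-294) + 478 = 0 + 478 = 478)
-F = -1*478 = -478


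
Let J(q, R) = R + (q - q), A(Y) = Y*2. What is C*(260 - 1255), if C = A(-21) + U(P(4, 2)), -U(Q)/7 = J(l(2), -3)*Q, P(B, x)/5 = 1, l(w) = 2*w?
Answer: -62685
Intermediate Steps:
A(Y) = 2*Y
P(B, x) = 5 (P(B, x) = 5*1 = 5)
J(q, R) = R (J(q, R) = R + 0 = R)
U(Q) = 21*Q (U(Q) = -(-21)*Q = 21*Q)
C = 63 (C = 2*(-21) + 21*5 = -42 + 105 = 63)
C*(260 - 1255) = 63*(260 - 1255) = 63*(-995) = -62685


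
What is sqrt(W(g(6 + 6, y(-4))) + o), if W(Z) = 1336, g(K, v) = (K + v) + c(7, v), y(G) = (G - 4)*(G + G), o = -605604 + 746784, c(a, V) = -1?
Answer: 2*sqrt(35629) ≈ 377.51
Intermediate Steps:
o = 141180
y(G) = 2*G*(-4 + G) (y(G) = (-4 + G)*(2*G) = 2*G*(-4 + G))
g(K, v) = -1 + K + v (g(K, v) = (K + v) - 1 = -1 + K + v)
sqrt(W(g(6 + 6, y(-4))) + o) = sqrt(1336 + 141180) = sqrt(142516) = 2*sqrt(35629)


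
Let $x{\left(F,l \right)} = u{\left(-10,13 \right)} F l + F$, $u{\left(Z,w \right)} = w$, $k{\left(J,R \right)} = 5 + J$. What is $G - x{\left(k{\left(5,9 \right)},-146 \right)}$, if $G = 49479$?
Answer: $68449$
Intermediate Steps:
$x{\left(F,l \right)} = F + 13 F l$ ($x{\left(F,l \right)} = 13 F l + F = F + 13 F l$)
$G - x{\left(k{\left(5,9 \right)},-146 \right)} = 49479 - \left(5 + 5\right) \left(1 + 13 \left(-146\right)\right) = 49479 - 10 \left(1 - 1898\right) = 49479 - 10 \left(-1897\right) = 49479 - -18970 = 49479 + 18970 = 68449$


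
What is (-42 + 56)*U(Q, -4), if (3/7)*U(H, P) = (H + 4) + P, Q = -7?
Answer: -686/3 ≈ -228.67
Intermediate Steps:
U(H, P) = 28/3 + 7*H/3 + 7*P/3 (U(H, P) = 7*((H + 4) + P)/3 = 7*((4 + H) + P)/3 = 7*(4 + H + P)/3 = 28/3 + 7*H/3 + 7*P/3)
(-42 + 56)*U(Q, -4) = (-42 + 56)*(28/3 + (7/3)*(-7) + (7/3)*(-4)) = 14*(28/3 - 49/3 - 28/3) = 14*(-49/3) = -686/3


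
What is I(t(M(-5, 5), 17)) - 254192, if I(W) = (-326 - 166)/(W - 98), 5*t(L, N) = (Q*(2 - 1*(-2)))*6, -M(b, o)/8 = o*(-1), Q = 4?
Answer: -50074594/197 ≈ -2.5419e+5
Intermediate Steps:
M(b, o) = 8*o (M(b, o) = -8*o*(-1) = -(-8)*o = 8*o)
t(L, N) = 96/5 (t(L, N) = ((4*(2 - 1*(-2)))*6)/5 = ((4*(2 + 2))*6)/5 = ((4*4)*6)/5 = (16*6)/5 = (1/5)*96 = 96/5)
I(W) = -492/(-98 + W)
I(t(M(-5, 5), 17)) - 254192 = -492/(-98 + 96/5) - 254192 = -492/(-394/5) - 254192 = -492*(-5/394) - 254192 = 1230/197 - 254192 = -50074594/197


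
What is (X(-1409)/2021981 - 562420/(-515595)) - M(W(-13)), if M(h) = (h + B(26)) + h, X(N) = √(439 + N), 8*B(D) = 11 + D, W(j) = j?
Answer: 18533221/824952 + I*√970/2021981 ≈ 22.466 + 1.5403e-5*I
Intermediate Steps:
B(D) = 11/8 + D/8 (B(D) = (11 + D)/8 = 11/8 + D/8)
M(h) = 37/8 + 2*h (M(h) = (h + (11/8 + (⅛)*26)) + h = (h + (11/8 + 13/4)) + h = (h + 37/8) + h = (37/8 + h) + h = 37/8 + 2*h)
(X(-1409)/2021981 - 562420/(-515595)) - M(W(-13)) = (√(439 - 1409)/2021981 - 562420/(-515595)) - (37/8 + 2*(-13)) = (√(-970)*(1/2021981) - 562420*(-1/515595)) - (37/8 - 26) = ((I*√970)*(1/2021981) + 112484/103119) - 1*(-171/8) = (I*√970/2021981 + 112484/103119) + 171/8 = (112484/103119 + I*√970/2021981) + 171/8 = 18533221/824952 + I*√970/2021981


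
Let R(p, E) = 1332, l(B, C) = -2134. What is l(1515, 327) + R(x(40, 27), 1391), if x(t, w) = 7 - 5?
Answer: -802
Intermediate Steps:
x(t, w) = 2
l(1515, 327) + R(x(40, 27), 1391) = -2134 + 1332 = -802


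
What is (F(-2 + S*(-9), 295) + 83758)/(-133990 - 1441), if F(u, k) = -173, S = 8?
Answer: -83585/135431 ≈ -0.61718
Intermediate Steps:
(F(-2 + S*(-9), 295) + 83758)/(-133990 - 1441) = (-173 + 83758)/(-133990 - 1441) = 83585/(-135431) = 83585*(-1/135431) = -83585/135431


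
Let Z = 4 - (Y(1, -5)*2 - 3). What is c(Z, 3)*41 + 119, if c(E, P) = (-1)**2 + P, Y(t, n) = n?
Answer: 283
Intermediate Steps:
Z = 17 (Z = 4 - (-5*2 - 3) = 4 - (-10 - 3) = 4 - 1*(-13) = 4 + 13 = 17)
c(E, P) = 1 + P
c(Z, 3)*41 + 119 = (1 + 3)*41 + 119 = 4*41 + 119 = 164 + 119 = 283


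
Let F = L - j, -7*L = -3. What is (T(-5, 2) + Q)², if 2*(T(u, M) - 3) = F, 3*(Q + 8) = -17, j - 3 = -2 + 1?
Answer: 231361/1764 ≈ 131.16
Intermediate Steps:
j = 2 (j = 3 + (-2 + 1) = 3 - 1 = 2)
L = 3/7 (L = -⅐*(-3) = 3/7 ≈ 0.42857)
Q = -41/3 (Q = -8 + (⅓)*(-17) = -8 - 17/3 = -41/3 ≈ -13.667)
F = -11/7 (F = 3/7 - 1*2 = 3/7 - 2 = -11/7 ≈ -1.5714)
T(u, M) = 31/14 (T(u, M) = 3 + (½)*(-11/7) = 3 - 11/14 = 31/14)
(T(-5, 2) + Q)² = (31/14 - 41/3)² = (-481/42)² = 231361/1764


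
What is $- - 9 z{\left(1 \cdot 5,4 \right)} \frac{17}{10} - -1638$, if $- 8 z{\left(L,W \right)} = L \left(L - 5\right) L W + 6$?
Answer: $\frac{65061}{40} \approx 1626.5$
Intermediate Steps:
$z{\left(L,W \right)} = - \frac{3}{4} - \frac{W L^{2} \left(-5 + L\right)}{8}$ ($z{\left(L,W \right)} = - \frac{L \left(L - 5\right) L W + 6}{8} = - \frac{L \left(-5 + L\right) L W + 6}{8} = - \frac{L^{2} \left(-5 + L\right) W + 6}{8} = - \frac{W L^{2} \left(-5 + L\right) + 6}{8} = - \frac{6 + W L^{2} \left(-5 + L\right)}{8} = - \frac{3}{4} - \frac{W L^{2} \left(-5 + L\right)}{8}$)
$- - 9 z{\left(1 \cdot 5,4 \right)} \frac{17}{10} - -1638 = - - 9 \left(- \frac{3}{4} - \frac{\left(1 \cdot 5\right)^{3}}{2} + \frac{5}{8} \cdot 4 \left(1 \cdot 5\right)^{2}\right) \frac{17}{10} - -1638 = - - 9 \left(- \frac{3}{4} - \frac{5^{3}}{2} + \frac{5}{8} \cdot 4 \cdot 5^{2}\right) 17 \cdot \frac{1}{10} + 1638 = - \frac{- 9 \left(- \frac{3}{4} - \frac{1}{2} \cdot 125 + \frac{5}{8} \cdot 4 \cdot 25\right) 17}{10} + 1638 = - \frac{- 9 \left(- \frac{3}{4} - \frac{125}{2} + \frac{125}{2}\right) 17}{10} + 1638 = - \frac{\left(-9\right) \left(- \frac{3}{4}\right) 17}{10} + 1638 = - \frac{27 \cdot 17}{4 \cdot 10} + 1638 = \left(-1\right) \frac{459}{40} + 1638 = - \frac{459}{40} + 1638 = \frac{65061}{40}$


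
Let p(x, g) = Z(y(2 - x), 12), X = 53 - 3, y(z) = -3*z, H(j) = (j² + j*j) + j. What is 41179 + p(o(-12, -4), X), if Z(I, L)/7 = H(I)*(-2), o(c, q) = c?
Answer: -7625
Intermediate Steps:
H(j) = j + 2*j² (H(j) = (j² + j²) + j = 2*j² + j = j + 2*j²)
X = 50
Z(I, L) = -14*I*(1 + 2*I) (Z(I, L) = 7*((I*(1 + 2*I))*(-2)) = 7*(-2*I*(1 + 2*I)) = -14*I*(1 + 2*I))
p(x, g) = -14*(-11 + 6*x)*(-6 + 3*x) (p(x, g) = -14*(-3*(2 - x))*(1 + 2*(-3*(2 - x))) = -14*(-6 + 3*x)*(1 + 2*(-6 + 3*x)) = -14*(-6 + 3*x)*(1 + (-12 + 6*x)) = -14*(-6 + 3*x)*(-11 + 6*x) = -14*(-11 + 6*x)*(-6 + 3*x))
41179 + p(o(-12, -4), X) = 41179 + (-924 - 252*(-12)² + 966*(-12)) = 41179 + (-924 - 252*144 - 11592) = 41179 + (-924 - 36288 - 11592) = 41179 - 48804 = -7625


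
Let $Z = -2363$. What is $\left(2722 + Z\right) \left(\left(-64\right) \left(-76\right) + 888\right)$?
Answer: $2064968$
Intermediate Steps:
$\left(2722 + Z\right) \left(\left(-64\right) \left(-76\right) + 888\right) = \left(2722 - 2363\right) \left(\left(-64\right) \left(-76\right) + 888\right) = 359 \left(4864 + 888\right) = 359 \cdot 5752 = 2064968$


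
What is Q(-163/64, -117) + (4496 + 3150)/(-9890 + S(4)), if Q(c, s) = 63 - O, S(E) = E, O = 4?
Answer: 287814/4943 ≈ 58.227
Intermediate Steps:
Q(c, s) = 59 (Q(c, s) = 63 - 1*4 = 63 - 4 = 59)
Q(-163/64, -117) + (4496 + 3150)/(-9890 + S(4)) = 59 + (4496 + 3150)/(-9890 + 4) = 59 + 7646/(-9886) = 59 + 7646*(-1/9886) = 59 - 3823/4943 = 287814/4943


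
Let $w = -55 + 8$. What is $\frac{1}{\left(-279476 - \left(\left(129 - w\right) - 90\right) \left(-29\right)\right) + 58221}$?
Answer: $- \frac{1}{218761} \approx -4.5712 \cdot 10^{-6}$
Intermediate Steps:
$w = -47$
$\frac{1}{\left(-279476 - \left(\left(129 - w\right) - 90\right) \left(-29\right)\right) + 58221} = \frac{1}{\left(-279476 - \left(\left(129 - -47\right) - 90\right) \left(-29\right)\right) + 58221} = \frac{1}{\left(-279476 - \left(\left(129 + 47\right) - 90\right) \left(-29\right)\right) + 58221} = \frac{1}{\left(-279476 - \left(176 - 90\right) \left(-29\right)\right) + 58221} = \frac{1}{\left(-279476 - 86 \left(-29\right)\right) + 58221} = \frac{1}{\left(-279476 - -2494\right) + 58221} = \frac{1}{\left(-279476 + 2494\right) + 58221} = \frac{1}{-276982 + 58221} = \frac{1}{-218761} = - \frac{1}{218761}$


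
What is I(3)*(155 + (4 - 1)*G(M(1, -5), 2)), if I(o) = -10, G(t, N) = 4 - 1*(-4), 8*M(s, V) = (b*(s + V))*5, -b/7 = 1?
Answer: -1790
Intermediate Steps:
b = -7 (b = -7*1 = -7)
M(s, V) = -35*V/8 - 35*s/8 (M(s, V) = (-7*(s + V)*5)/8 = (-7*(V + s)*5)/8 = ((-7*V - 7*s)*5)/8 = (-35*V - 35*s)/8 = -35*V/8 - 35*s/8)
G(t, N) = 8 (G(t, N) = 4 + 4 = 8)
I(3)*(155 + (4 - 1)*G(M(1, -5), 2)) = -10*(155 + (4 - 1)*8) = -10*(155 + 3*8) = -10*(155 + 24) = -10*179 = -1790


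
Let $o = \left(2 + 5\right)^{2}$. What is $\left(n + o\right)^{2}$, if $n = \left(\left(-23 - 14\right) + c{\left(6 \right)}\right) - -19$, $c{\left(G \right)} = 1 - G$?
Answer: $676$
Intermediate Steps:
$o = 49$ ($o = 7^{2} = 49$)
$n = -23$ ($n = \left(\left(-23 - 14\right) + \left(1 - 6\right)\right) - -19 = \left(-37 + \left(1 - 6\right)\right) + 19 = \left(-37 - 5\right) + 19 = -42 + 19 = -23$)
$\left(n + o\right)^{2} = \left(-23 + 49\right)^{2} = 26^{2} = 676$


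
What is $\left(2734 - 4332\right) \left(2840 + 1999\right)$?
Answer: $-7732722$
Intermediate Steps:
$\left(2734 - 4332\right) \left(2840 + 1999\right) = \left(-1598\right) 4839 = -7732722$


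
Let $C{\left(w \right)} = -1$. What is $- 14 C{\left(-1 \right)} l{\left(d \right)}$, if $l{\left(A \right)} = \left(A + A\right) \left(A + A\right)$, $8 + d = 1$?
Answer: $2744$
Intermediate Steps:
$d = -7$ ($d = -8 + 1 = -7$)
$l{\left(A \right)} = 4 A^{2}$ ($l{\left(A \right)} = 2 A 2 A = 4 A^{2}$)
$- 14 C{\left(-1 \right)} l{\left(d \right)} = \left(-14\right) \left(-1\right) 4 \left(-7\right)^{2} = 14 \cdot 4 \cdot 49 = 14 \cdot 196 = 2744$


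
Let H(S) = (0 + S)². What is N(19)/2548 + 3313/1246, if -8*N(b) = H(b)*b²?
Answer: -6774841/1814176 ≈ -3.7344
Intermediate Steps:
H(S) = S²
N(b) = -b⁴/8 (N(b) = -b²*b²/8 = -b⁴/8)
N(19)/2548 + 3313/1246 = -⅛*19⁴/2548 + 3313/1246 = -⅛*130321*(1/2548) + 3313*(1/1246) = -130321/8*1/2548 + 3313/1246 = -130321/20384 + 3313/1246 = -6774841/1814176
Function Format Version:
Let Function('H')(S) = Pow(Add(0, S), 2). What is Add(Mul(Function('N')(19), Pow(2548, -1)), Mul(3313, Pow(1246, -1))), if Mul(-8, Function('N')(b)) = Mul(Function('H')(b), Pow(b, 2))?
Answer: Rational(-6774841, 1814176) ≈ -3.7344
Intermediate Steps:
Function('H')(S) = Pow(S, 2)
Function('N')(b) = Mul(Rational(-1, 8), Pow(b, 4)) (Function('N')(b) = Mul(Rational(-1, 8), Mul(Pow(b, 2), Pow(b, 2))) = Mul(Rational(-1, 8), Pow(b, 4)))
Add(Mul(Function('N')(19), Pow(2548, -1)), Mul(3313, Pow(1246, -1))) = Add(Mul(Mul(Rational(-1, 8), Pow(19, 4)), Pow(2548, -1)), Mul(3313, Pow(1246, -1))) = Add(Mul(Mul(Rational(-1, 8), 130321), Rational(1, 2548)), Mul(3313, Rational(1, 1246))) = Add(Mul(Rational(-130321, 8), Rational(1, 2548)), Rational(3313, 1246)) = Add(Rational(-130321, 20384), Rational(3313, 1246)) = Rational(-6774841, 1814176)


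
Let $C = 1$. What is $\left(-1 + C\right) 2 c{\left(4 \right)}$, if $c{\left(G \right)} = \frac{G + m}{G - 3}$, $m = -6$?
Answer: $0$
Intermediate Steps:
$c{\left(G \right)} = \frac{-6 + G}{-3 + G}$ ($c{\left(G \right)} = \frac{G - 6}{G - 3} = \frac{-6 + G}{-3 + G}$)
$\left(-1 + C\right) 2 c{\left(4 \right)} = \left(-1 + 1\right) 2 \frac{-6 + 4}{-3 + 4} = 0 \cdot 2 \cdot 1^{-1} \left(-2\right) = 0 \cdot 1 \left(-2\right) = 0 \left(-2\right) = 0$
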